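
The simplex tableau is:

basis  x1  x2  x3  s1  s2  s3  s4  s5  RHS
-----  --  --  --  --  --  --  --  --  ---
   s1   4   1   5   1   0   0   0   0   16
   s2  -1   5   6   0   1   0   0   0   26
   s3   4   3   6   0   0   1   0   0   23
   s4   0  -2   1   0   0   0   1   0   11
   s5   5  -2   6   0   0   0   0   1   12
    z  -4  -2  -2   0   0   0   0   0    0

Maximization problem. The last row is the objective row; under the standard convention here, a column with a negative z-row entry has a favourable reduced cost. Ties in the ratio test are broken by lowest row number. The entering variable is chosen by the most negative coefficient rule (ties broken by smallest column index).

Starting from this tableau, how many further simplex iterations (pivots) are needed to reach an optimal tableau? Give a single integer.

pivot: x1 in, s5 out → z = 48/5
pivot: x2 in, s1 out → z = 240/13
pivot: s5 in, s3 out → z = 39/2
No improving column remains; optimal.

3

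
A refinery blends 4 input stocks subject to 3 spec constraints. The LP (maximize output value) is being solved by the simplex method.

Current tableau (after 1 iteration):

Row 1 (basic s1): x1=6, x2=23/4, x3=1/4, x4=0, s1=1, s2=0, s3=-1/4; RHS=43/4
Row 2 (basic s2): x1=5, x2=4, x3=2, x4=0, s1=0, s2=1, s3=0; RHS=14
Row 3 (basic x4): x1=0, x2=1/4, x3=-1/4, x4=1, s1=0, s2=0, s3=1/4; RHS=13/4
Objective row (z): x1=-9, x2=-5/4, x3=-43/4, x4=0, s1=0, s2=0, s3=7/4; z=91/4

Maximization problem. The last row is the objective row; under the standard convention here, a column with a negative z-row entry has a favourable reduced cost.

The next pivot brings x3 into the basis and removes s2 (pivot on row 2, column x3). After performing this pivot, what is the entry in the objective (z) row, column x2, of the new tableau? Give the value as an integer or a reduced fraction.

Pivot element is row 2, column x3: 2.
Normalize row 2: new (row 2, x2) = 4/2 = 2.
z-row ← z-row − (-43/4)·(new row 2): -5/4 − (-43/4)·2 = 81/4.

81/4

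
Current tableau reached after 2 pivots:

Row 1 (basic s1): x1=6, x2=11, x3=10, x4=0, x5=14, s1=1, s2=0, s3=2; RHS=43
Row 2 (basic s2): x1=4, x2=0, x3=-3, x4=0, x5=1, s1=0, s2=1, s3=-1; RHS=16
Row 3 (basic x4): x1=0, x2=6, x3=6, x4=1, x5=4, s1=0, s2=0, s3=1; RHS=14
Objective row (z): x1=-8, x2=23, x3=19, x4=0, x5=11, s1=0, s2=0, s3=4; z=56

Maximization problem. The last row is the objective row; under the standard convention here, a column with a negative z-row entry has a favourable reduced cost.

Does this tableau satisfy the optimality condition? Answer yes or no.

Column x1 has objective-row coefficient -8, which is negative; an improving pivot exists, so not yet optimal.

no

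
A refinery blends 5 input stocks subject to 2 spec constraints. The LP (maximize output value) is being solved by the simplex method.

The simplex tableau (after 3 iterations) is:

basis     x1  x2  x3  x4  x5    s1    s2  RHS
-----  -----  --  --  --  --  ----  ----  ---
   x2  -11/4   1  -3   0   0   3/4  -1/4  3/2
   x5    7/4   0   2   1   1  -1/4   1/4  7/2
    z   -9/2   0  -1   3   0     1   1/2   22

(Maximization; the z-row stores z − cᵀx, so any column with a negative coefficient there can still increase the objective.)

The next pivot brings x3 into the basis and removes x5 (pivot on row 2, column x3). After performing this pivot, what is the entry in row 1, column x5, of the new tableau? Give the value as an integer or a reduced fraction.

3/2

Pivot element is row 2, column x3: 2.
Normalize row 2: new (row 2, x5) = 1/2 = 1/2.
row 1 ← row 1 − (-3)·(new row 2): 0 − (-3)·(1/2) = 3/2.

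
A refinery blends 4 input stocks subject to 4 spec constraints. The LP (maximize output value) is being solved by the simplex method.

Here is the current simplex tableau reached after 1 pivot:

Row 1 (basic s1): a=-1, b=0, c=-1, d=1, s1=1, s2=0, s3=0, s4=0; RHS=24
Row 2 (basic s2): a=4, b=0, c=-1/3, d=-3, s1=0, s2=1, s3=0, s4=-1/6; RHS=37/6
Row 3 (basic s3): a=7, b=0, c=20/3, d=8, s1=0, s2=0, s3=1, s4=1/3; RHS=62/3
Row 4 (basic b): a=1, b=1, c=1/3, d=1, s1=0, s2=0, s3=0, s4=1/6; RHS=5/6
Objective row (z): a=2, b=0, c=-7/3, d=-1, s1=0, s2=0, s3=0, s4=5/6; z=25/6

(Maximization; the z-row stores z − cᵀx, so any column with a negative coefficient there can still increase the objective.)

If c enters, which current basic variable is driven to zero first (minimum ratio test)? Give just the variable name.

Ratios: row 1 (s1): entry -1 ≤ 0, skip; row 2 (s2): entry -1/3 ≤ 0, skip; row 3 (s3): (62/3)/(20/3) = 31/10; row 4 (b): (5/6)/(1/3) = 5/2.
Minimum ratio 5/2 is in the b row, so b leaves.

b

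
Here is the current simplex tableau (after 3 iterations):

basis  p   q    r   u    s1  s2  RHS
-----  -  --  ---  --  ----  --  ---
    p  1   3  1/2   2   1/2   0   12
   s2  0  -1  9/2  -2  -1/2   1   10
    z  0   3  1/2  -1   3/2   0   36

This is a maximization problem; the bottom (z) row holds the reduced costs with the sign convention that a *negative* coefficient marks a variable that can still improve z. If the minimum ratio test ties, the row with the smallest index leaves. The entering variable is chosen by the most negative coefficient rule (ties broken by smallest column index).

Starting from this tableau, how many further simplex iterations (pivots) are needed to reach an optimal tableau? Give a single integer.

pivot: u in, p out → z = 42
No improving column remains; optimal.

1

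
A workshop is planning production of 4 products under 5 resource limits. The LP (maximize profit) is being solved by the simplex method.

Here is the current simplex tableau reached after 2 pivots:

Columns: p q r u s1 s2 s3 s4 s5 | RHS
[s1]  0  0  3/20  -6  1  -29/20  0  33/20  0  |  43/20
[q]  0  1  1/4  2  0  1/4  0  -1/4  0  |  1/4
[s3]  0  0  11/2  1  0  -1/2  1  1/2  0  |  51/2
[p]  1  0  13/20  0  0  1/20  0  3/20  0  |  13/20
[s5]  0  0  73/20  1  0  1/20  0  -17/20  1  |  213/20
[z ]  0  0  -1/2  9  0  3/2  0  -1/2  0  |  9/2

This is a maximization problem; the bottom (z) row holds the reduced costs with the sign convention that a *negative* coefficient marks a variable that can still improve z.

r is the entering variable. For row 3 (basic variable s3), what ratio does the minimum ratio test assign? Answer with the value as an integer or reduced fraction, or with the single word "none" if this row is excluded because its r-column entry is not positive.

51/11

Ratio = RHS / (r entry) = (51/2) / (11/2) = 51/11.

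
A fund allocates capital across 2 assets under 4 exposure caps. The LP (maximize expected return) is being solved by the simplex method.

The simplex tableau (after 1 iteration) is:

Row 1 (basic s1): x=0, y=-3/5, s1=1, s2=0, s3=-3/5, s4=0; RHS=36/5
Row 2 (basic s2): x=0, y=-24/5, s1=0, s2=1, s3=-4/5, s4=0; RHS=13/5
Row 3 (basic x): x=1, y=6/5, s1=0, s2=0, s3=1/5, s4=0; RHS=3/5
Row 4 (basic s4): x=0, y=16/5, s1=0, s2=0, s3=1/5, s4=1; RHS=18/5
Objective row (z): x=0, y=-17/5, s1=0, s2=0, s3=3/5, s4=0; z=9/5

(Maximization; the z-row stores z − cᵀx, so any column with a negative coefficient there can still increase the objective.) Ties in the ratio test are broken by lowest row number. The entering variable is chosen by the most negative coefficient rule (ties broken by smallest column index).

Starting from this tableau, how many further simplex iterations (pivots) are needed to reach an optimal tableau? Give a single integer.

pivot: y in, x out → z = 7/2
No improving column remains; optimal.

1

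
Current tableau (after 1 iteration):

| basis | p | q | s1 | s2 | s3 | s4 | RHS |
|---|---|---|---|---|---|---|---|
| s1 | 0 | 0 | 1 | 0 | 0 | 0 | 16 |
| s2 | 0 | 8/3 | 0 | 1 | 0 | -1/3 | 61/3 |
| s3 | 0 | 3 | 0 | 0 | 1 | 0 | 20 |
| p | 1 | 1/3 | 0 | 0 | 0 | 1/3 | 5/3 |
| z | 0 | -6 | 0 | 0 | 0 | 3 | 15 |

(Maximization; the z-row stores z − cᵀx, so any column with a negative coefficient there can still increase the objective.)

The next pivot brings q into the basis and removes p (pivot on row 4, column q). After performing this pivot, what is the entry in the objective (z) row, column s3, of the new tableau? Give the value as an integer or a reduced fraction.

Pivot element is row 4, column q: 1/3.
Normalize row 4: new (row 4, s3) = 0/(1/3) = 0.
z-row ← z-row − (-6)·(new row 4): 0 − (-6)·0 = 0.

0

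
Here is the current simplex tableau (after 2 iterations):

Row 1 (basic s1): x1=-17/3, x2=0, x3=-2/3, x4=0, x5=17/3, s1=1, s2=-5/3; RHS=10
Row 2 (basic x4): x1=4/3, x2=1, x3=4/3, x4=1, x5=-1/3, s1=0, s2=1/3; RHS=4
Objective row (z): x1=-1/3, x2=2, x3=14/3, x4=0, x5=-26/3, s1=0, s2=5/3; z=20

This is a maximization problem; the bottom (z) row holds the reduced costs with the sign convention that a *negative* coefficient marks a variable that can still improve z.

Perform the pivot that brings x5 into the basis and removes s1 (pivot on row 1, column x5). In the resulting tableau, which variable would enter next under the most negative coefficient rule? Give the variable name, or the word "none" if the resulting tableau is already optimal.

x1

Pivot element 17/3. New z-row = old z-row − (-26/3)·(row 1/(17/3)).
Updated z-row coefficients: x1: -9, x2: 2, x3: 62/17, x4: 0, x5: 0, s1: 26/17, s2: -15/17.
The most negative is -9 in column x1, so x1 would enter next.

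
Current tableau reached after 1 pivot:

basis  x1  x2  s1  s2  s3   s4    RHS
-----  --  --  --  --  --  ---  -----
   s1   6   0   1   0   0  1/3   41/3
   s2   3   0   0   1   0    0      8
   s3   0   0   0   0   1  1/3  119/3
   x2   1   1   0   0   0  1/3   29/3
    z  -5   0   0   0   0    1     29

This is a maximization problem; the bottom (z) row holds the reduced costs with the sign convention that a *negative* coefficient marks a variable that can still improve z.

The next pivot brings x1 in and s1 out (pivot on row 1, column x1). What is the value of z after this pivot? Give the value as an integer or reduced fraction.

727/18

Minimum ratio for x1: (41/3)/6 = 41/18.
z changes by −(z-row coeff of x1)·ratio = −(-5)·(41/18) = 205/18.
New z = 29 + (205/18) = 727/18.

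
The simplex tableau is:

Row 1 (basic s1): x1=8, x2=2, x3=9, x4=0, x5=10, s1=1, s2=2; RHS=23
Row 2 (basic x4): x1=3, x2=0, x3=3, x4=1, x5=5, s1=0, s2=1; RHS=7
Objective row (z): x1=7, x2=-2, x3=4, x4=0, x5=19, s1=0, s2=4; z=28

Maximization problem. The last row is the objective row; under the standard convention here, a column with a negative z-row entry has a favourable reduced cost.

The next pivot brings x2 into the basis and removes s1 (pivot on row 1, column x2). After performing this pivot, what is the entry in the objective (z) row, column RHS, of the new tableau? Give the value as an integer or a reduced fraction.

51

Pivot element is row 1, column x2: 2.
Normalize row 1: new (row 1, RHS) = 23/2 = 23/2.
z-row ← z-row − (-2)·(new row 1): 28 − (-2)·(23/2) = 51.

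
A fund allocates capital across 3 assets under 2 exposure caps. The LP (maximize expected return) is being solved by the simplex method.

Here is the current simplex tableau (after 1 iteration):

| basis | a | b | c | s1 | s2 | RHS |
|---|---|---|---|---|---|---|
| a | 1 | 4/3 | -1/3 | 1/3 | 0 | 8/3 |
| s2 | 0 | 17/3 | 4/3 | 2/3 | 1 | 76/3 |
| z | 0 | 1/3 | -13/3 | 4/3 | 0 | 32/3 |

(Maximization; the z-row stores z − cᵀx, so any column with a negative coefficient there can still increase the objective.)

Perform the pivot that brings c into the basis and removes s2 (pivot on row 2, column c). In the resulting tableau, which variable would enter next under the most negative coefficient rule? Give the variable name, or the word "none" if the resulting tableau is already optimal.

none

Pivot element 4/3. New z-row = old z-row − (-13/3)·(row 2/(4/3)).
Updated z-row coefficients: a: 0, b: 75/4, c: 0, s1: 7/2, s2: 13/4.
No coefficient is strictly negative; the tableau after this pivot is optimal.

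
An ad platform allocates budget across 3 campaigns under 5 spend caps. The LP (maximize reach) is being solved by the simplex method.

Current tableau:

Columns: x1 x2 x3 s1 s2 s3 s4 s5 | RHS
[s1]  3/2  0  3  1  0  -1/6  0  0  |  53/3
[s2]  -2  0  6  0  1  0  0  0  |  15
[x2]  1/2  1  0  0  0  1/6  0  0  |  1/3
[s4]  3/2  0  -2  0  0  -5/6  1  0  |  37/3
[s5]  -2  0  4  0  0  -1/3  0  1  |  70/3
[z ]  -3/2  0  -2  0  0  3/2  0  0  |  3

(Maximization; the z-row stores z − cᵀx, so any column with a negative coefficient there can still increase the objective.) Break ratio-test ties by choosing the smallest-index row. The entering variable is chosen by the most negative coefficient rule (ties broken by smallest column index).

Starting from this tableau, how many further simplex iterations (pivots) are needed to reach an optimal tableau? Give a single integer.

2

pivot: x3 in, s2 out → z = 8
pivot: x1 in, x2 out → z = 85/9
No improving column remains; optimal.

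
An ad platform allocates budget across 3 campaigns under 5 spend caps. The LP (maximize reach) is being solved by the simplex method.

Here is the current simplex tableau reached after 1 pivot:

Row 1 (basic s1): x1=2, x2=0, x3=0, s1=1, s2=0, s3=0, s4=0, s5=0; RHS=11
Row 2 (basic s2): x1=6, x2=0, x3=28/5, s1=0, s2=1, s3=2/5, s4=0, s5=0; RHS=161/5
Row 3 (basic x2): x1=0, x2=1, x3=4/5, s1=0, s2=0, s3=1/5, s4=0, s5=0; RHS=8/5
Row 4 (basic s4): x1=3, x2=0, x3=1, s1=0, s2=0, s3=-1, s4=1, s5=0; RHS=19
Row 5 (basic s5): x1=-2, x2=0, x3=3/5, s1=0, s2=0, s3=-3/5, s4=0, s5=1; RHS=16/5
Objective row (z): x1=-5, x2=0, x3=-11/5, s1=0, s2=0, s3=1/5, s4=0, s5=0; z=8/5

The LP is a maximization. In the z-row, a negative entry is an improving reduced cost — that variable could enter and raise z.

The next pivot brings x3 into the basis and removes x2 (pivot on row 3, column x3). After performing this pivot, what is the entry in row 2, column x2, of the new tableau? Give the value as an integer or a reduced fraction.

-7

Pivot element is row 3, column x3: 4/5.
Normalize row 3: new (row 3, x2) = 1/(4/5) = 5/4.
row 2 ← row 2 − (28/5)·(new row 3): 0 − (28/5)·(5/4) = -7.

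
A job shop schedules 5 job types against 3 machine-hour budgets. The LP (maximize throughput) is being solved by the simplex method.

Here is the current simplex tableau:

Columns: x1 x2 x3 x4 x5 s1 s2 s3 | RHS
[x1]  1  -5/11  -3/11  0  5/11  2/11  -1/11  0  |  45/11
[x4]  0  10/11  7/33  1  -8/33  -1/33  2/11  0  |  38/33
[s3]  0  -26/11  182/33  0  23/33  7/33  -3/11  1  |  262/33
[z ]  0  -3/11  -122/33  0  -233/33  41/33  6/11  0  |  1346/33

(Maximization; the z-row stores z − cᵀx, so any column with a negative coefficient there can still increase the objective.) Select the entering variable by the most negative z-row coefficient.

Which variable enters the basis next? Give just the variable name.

Objective-row coefficients: x1: 0, x2: -3/11, x3: -122/33, x4: 0, x5: -233/33, s1: 41/33, s2: 6/11, s3: 0.
The most negative is -233/33 in column x5, so x5 enters.

x5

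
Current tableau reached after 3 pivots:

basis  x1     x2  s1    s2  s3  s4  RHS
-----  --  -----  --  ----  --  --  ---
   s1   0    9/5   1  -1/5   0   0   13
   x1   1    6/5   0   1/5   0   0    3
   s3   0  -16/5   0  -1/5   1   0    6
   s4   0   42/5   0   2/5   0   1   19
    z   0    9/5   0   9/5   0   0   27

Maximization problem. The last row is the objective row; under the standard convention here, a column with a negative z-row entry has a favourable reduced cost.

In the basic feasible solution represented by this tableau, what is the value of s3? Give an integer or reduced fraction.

6

s3 is basic (row 3); its value is the RHS of that row: 6.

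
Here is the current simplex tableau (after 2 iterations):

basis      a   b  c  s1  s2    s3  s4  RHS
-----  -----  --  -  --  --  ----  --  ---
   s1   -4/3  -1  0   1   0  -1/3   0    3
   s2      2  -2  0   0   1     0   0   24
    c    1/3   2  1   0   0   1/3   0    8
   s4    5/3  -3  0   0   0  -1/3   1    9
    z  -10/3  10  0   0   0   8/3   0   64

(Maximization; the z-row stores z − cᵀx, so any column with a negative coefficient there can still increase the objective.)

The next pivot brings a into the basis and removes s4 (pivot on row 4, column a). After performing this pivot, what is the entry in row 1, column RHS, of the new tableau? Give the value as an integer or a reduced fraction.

51/5

Pivot element is row 4, column a: 5/3.
Normalize row 4: new (row 4, RHS) = 9/(5/3) = 27/5.
row 1 ← row 1 − (-4/3)·(new row 4): 3 − (-4/3)·(27/5) = 51/5.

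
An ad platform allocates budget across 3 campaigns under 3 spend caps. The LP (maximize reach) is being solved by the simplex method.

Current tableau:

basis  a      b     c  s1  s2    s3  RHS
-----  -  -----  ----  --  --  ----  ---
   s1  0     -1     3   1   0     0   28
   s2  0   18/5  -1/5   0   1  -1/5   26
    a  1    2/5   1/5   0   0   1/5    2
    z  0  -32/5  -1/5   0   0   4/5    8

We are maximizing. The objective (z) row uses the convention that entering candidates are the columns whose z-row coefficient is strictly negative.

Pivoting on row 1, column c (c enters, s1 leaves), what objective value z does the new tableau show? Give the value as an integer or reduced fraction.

Minimum ratio for c: 28/3 = 28/3.
z changes by −(z-row coeff of c)·ratio = −(-1/5)·(28/3) = 28/15.
New z = 8 + (28/15) = 148/15.

148/15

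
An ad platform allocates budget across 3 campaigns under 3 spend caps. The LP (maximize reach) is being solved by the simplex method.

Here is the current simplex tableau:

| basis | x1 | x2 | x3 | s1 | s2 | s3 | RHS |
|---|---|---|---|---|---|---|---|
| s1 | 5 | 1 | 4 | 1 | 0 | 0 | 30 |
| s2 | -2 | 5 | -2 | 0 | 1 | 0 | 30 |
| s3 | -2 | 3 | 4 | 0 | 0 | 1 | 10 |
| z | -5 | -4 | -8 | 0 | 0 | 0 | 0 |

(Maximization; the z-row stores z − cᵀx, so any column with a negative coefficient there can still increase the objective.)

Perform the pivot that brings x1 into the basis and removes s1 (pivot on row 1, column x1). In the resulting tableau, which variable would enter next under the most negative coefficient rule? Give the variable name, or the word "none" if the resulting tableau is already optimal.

x3

Pivot element 5. New z-row = old z-row − (-5)·(row 1/5).
Updated z-row coefficients: x1: 0, x2: -3, x3: -4, s1: 1, s2: 0, s3: 0.
The most negative is -4 in column x3, so x3 would enter next.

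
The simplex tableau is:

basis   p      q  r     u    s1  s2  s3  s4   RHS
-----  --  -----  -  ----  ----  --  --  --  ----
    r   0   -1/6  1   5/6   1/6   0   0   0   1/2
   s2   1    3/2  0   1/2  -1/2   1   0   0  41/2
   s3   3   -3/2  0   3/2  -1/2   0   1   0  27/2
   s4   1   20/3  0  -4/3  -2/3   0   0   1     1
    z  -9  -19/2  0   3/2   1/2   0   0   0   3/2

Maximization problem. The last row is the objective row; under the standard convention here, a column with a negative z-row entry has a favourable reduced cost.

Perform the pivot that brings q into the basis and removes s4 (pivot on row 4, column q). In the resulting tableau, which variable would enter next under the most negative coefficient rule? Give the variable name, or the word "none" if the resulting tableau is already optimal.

p

Pivot element 20/3. New z-row = old z-row − (-19/2)·(row 4/(20/3)).
Updated z-row coefficients: p: -303/40, q: 0, r: 0, u: -2/5, s1: -9/20, s2: 0, s3: 0, s4: 57/40.
The most negative is -303/40 in column p, so p would enter next.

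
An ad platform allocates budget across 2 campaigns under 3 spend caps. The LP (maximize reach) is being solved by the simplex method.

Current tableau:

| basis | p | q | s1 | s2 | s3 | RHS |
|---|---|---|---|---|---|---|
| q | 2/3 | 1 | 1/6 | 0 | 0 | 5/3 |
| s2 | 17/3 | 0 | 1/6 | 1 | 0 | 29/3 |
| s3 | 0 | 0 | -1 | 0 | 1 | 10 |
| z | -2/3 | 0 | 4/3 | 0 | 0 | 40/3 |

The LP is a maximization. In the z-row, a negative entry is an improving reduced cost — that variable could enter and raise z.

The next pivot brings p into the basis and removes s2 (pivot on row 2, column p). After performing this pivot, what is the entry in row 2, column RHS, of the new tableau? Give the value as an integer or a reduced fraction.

29/17

Pivot element is row 2, column p: 17/3.
Normalize row 2: new (row 2, RHS) = (29/3)/(17/3) = 29/17.
Row 2 is the pivot row, so the entry is 29/17.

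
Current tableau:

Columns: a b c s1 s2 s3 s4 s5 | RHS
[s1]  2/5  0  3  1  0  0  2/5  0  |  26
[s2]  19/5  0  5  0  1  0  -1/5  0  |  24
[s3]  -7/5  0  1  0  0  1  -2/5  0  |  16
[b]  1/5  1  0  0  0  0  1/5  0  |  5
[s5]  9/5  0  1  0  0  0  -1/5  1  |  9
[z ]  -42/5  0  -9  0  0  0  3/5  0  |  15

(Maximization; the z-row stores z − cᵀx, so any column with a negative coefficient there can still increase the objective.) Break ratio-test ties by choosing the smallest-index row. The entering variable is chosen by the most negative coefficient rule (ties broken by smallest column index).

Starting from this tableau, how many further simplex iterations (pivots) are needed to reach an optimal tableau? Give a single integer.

2

pivot: c in, s2 out → z = 291/5
pivot: a in, s5 out → z = 129/2
No improving column remains; optimal.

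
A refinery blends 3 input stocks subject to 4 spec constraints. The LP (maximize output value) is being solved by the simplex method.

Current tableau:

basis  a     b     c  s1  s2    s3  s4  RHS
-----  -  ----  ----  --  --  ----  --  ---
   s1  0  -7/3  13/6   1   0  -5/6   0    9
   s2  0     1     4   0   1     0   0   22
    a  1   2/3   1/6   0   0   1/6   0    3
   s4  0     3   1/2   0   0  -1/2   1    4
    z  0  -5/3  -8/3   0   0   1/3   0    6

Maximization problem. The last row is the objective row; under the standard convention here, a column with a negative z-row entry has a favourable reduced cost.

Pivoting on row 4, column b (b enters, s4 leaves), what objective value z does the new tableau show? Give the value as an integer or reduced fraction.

Minimum ratio for b: 4/3 = 4/3.
z changes by −(z-row coeff of b)·ratio = −(-5/3)·(4/3) = 20/9.
New z = 6 + (20/9) = 74/9.

74/9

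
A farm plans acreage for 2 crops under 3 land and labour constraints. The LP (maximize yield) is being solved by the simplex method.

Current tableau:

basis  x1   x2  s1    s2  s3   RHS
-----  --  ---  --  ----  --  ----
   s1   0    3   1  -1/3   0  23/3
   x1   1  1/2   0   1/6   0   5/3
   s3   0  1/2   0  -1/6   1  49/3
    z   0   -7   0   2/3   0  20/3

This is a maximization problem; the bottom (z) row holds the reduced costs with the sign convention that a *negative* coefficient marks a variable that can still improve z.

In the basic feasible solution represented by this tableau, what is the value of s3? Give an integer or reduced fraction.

49/3

s3 is basic (row 3); its value is the RHS of that row: 49/3.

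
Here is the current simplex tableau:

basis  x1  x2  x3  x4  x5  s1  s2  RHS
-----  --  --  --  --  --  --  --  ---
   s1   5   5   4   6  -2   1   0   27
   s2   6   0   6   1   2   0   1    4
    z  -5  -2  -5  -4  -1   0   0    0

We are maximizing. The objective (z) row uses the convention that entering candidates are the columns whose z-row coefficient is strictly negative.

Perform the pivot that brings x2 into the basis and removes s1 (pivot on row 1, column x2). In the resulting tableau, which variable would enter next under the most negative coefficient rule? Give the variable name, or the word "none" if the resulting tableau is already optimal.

x3

Pivot element 5. New z-row = old z-row − (-2)·(row 1/5).
Updated z-row coefficients: x1: -3, x2: 0, x3: -17/5, x4: -8/5, x5: -9/5, s1: 2/5, s2: 0.
The most negative is -17/5 in column x3, so x3 would enter next.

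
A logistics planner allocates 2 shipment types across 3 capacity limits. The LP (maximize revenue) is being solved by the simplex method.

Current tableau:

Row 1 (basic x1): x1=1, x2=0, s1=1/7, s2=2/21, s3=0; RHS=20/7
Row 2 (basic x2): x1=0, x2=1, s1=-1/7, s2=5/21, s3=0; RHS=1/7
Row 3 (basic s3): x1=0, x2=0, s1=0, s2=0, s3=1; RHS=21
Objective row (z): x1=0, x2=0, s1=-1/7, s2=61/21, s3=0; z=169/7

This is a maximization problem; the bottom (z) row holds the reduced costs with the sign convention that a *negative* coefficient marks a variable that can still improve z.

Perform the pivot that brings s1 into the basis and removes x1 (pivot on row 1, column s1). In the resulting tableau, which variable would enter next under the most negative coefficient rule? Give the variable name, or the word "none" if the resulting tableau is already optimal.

Pivot element 1/7. New z-row = old z-row − (-1/7)·(row 1/(1/7)).
Updated z-row coefficients: x1: 1, x2: 0, s1: 0, s2: 3, s3: 0.
No coefficient is strictly negative; the tableau after this pivot is optimal.

none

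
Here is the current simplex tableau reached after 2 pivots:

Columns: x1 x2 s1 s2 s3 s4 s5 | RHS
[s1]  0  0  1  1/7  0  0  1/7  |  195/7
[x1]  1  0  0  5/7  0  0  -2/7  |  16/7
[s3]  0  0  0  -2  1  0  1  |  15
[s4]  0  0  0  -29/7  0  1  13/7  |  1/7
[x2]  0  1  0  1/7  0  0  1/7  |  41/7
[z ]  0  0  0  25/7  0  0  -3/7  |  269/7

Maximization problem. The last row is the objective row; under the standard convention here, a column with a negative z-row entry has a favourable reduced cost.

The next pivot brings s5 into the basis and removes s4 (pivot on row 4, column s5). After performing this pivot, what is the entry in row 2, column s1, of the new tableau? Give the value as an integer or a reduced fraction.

Pivot element is row 4, column s5: 13/7.
Normalize row 4: new (row 4, s1) = 0/(13/7) = 0.
row 2 ← row 2 − (-2/7)·(new row 4): 0 − (-2/7)·0 = 0.

0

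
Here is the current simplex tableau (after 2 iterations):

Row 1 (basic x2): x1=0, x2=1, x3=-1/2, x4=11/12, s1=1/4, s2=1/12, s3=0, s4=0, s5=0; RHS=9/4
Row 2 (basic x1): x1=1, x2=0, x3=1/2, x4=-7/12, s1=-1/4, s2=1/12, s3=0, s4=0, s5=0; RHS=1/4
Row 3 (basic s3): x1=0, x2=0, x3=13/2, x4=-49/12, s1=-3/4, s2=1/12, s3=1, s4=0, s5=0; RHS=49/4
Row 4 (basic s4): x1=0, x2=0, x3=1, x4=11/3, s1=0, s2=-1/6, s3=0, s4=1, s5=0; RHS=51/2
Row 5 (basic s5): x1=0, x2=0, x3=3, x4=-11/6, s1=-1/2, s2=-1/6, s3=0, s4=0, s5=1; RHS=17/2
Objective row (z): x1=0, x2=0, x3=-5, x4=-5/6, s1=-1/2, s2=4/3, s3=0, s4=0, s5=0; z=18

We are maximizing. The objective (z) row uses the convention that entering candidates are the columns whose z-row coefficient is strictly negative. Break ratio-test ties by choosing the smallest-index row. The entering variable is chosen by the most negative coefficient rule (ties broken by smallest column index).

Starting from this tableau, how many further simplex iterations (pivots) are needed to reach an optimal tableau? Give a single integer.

pivot: x3 in, x1 out → z = 41/2
pivot: x4 in, s3 out → z = 527/14
pivot: x1 in, x2 out → z = 4557/94
No improving column remains; optimal.

3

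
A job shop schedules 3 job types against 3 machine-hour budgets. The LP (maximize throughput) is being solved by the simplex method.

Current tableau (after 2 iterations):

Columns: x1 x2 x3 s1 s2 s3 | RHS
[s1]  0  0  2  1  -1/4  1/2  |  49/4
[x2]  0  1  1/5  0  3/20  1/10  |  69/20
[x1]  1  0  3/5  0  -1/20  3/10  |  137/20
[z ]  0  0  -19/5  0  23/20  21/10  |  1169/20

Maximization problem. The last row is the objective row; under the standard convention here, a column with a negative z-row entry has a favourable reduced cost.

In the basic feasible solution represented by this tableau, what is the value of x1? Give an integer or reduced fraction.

x1 is basic (row 3); its value is the RHS of that row: 137/20.

137/20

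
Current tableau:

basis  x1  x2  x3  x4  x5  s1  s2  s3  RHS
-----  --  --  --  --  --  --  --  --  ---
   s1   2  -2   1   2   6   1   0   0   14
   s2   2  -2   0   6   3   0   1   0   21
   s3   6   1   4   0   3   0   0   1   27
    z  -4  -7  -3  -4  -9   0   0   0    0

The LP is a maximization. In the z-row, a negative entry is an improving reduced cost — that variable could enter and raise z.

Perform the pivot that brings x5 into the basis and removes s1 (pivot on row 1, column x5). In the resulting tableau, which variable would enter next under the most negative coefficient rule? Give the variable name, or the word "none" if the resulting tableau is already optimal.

Pivot element 6. New z-row = old z-row − (-9)·(row 1/6).
Updated z-row coefficients: x1: -1, x2: -10, x3: -3/2, x4: -1, x5: 0, s1: 3/2, s2: 0, s3: 0.
The most negative is -10 in column x2, so x2 would enter next.

x2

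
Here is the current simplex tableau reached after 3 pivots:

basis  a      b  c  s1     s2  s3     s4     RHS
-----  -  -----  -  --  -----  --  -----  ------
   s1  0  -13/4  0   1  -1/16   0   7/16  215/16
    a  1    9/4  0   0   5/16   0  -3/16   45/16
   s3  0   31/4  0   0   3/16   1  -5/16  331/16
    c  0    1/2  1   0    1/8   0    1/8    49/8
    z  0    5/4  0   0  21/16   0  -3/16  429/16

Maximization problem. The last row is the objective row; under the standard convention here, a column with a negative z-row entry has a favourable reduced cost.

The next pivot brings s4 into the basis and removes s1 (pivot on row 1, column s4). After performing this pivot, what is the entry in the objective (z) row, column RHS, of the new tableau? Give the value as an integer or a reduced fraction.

Pivot element is row 1, column s4: 7/16.
Normalize row 1: new (row 1, RHS) = (215/16)/(7/16) = 215/7.
z-row ← z-row − (-3/16)·(new row 1): 429/16 − (-3/16)·(215/7) = 228/7.

228/7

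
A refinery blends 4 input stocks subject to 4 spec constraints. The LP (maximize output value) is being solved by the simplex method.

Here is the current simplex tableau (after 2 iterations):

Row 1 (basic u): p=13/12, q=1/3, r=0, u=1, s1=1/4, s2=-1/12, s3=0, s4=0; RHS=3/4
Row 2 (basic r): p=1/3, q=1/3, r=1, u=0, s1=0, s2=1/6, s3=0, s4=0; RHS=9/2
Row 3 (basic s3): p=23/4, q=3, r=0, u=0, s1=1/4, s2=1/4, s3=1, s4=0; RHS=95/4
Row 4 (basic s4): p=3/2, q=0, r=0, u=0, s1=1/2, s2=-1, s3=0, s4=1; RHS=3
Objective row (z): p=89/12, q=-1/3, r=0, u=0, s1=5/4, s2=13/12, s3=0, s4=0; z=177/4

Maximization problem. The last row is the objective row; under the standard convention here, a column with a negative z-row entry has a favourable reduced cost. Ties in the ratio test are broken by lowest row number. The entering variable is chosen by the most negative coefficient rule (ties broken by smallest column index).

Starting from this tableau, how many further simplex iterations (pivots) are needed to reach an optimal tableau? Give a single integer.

1

pivot: q in, u out → z = 45
No improving column remains; optimal.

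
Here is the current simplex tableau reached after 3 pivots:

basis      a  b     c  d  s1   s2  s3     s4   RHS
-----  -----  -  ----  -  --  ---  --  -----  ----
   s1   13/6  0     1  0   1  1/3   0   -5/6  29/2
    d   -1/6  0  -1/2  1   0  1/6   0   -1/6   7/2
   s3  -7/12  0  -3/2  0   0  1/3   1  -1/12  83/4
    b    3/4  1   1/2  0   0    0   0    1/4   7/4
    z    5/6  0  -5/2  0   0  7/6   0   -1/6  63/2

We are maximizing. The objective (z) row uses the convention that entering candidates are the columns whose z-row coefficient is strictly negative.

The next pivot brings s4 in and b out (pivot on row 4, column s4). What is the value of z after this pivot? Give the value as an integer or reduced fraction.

98/3

Minimum ratio for s4: (7/4)/(1/4) = 7.
z changes by −(z-row coeff of s4)·ratio = −(-1/6)·7 = 7/6.
New z = 63/2 + (7/6) = 98/3.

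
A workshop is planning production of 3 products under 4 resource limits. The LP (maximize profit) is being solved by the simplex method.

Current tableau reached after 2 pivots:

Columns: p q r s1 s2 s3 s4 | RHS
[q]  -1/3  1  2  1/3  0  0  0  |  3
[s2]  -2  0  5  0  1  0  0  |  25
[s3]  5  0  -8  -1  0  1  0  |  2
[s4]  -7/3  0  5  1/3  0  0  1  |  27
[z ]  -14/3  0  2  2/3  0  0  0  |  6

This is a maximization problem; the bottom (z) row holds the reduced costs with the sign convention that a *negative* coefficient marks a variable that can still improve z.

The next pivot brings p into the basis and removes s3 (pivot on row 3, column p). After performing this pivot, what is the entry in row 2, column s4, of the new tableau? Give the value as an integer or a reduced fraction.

Pivot element is row 3, column p: 5.
Normalize row 3: new (row 3, s4) = 0/5 = 0.
row 2 ← row 2 − (-2)·(new row 3): 0 − (-2)·0 = 0.

0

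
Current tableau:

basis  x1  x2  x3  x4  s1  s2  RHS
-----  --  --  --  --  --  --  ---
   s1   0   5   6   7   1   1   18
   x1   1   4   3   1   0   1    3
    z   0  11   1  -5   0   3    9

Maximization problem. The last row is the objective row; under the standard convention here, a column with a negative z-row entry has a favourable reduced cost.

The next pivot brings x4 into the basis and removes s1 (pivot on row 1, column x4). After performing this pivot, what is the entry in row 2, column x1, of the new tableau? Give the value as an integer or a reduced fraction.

1

Pivot element is row 1, column x4: 7.
Normalize row 1: new (row 1, x1) = 0/7 = 0.
row 2 ← row 2 − 1·(new row 1): 1 − 1·0 = 1.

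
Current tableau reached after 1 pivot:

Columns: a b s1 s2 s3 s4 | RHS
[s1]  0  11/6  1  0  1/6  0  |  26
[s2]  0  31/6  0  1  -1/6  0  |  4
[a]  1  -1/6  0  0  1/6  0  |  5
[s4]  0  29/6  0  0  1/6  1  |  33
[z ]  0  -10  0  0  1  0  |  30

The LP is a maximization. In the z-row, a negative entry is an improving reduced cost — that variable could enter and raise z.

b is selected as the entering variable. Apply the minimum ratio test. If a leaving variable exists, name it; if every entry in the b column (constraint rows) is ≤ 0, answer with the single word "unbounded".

Ratios: row 1 (s1): 26/(11/6) = 156/11; row 2 (s2): 4/(31/6) = 24/31; row 3 (a): entry -1/6 ≤ 0, skip; row 4 (s4): 33/(29/6) = 198/29.
Minimum ratio is in the s2 row, so s2 leaves.

s2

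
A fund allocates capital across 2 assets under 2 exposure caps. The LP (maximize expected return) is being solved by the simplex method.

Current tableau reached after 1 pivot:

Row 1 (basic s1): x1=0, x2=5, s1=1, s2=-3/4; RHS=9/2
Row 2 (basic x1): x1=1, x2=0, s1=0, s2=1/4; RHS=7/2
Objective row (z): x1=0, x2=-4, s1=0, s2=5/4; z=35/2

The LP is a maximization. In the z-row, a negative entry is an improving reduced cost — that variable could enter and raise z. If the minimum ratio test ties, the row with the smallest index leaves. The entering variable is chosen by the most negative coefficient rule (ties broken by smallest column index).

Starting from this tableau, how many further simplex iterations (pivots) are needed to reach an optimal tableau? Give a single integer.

pivot: x2 in, s1 out → z = 211/10
No improving column remains; optimal.

1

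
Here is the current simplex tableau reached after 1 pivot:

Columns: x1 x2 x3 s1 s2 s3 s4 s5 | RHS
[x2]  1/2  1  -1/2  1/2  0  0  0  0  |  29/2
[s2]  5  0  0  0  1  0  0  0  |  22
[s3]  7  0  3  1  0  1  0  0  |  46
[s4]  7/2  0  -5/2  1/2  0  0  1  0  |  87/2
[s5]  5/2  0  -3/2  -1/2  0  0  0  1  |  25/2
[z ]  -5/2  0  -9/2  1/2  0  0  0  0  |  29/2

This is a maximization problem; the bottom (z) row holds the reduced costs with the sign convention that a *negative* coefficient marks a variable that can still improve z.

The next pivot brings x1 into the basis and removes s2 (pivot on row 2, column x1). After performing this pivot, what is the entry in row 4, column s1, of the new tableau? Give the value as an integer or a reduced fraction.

Pivot element is row 2, column x1: 5.
Normalize row 2: new (row 2, s1) = 0/5 = 0.
row 4 ← row 4 − (7/2)·(new row 2): 1/2 − (7/2)·0 = 1/2.

1/2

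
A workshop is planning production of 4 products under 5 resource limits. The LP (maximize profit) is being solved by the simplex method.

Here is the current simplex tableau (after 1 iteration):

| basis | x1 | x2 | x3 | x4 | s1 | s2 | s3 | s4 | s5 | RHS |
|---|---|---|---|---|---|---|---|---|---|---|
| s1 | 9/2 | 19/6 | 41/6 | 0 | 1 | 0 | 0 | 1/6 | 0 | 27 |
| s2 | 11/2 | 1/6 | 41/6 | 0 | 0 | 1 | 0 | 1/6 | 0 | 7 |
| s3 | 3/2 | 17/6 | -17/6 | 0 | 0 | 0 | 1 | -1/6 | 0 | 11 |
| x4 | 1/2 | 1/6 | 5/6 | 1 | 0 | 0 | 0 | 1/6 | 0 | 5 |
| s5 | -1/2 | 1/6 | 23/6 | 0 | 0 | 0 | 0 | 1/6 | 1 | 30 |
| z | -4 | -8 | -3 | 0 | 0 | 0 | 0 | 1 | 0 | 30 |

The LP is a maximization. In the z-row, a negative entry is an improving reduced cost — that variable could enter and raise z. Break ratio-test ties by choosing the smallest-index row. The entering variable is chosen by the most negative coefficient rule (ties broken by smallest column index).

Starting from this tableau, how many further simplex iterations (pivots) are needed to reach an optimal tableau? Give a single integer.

pivot: x2 in, s3 out → z = 1038/17
pivot: x3 in, s2 out → z = 8454/119
No improving column remains; optimal.

2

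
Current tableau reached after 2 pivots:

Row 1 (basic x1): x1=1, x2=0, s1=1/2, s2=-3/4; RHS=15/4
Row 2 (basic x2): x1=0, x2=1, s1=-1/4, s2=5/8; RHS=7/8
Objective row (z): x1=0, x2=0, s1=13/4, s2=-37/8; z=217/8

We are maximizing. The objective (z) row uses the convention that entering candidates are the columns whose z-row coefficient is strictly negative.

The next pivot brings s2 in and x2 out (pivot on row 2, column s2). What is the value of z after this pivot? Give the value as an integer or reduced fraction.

168/5

Minimum ratio for s2: (7/8)/(5/8) = 7/5.
z changes by −(z-row coeff of s2)·ratio = −(-37/8)·(7/5) = 259/40.
New z = 217/8 + (259/40) = 168/5.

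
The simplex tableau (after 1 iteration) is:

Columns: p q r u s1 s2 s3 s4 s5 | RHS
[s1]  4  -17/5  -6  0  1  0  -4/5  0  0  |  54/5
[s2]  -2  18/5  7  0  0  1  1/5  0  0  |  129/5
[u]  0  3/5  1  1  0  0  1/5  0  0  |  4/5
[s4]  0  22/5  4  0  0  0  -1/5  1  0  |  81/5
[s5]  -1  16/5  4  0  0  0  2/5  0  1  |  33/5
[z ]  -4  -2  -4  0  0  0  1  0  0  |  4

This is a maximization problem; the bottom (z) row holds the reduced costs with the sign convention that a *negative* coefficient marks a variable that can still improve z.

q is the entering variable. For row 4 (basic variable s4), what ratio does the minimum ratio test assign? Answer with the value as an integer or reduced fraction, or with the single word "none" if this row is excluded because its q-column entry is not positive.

81/22

Ratio = RHS / (q entry) = (81/5) / (22/5) = 81/22.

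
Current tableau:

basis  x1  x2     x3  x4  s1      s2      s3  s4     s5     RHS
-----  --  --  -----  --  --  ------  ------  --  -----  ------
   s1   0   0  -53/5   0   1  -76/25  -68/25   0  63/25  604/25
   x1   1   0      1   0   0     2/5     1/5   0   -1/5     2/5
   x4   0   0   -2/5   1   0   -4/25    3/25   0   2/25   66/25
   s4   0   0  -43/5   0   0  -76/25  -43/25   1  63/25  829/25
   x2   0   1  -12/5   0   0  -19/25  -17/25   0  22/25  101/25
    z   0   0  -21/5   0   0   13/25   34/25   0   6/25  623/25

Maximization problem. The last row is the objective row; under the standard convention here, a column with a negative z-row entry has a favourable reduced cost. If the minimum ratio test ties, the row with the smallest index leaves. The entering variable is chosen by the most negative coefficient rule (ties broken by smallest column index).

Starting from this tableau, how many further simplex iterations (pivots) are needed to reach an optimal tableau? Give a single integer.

pivot: x3 in, x1 out → z = 133/5
pivot: s5 in, x2 out → z = 341/10
No improving column remains; optimal.

2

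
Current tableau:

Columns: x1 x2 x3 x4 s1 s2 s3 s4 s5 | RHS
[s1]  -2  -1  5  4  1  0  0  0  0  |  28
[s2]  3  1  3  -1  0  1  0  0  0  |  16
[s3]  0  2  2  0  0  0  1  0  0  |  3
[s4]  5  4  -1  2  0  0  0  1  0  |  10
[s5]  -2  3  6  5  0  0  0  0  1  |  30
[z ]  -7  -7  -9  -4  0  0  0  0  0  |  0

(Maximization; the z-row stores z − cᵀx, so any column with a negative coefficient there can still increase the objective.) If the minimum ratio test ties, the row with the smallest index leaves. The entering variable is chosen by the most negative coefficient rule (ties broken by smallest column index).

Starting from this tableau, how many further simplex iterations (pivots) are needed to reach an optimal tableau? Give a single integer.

3

pivot: x3 in, s3 out → z = 27/2
pivot: x1 in, s4 out → z = 148/5
pivot: x4 in, s5 out → z = 1012/29
No improving column remains; optimal.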